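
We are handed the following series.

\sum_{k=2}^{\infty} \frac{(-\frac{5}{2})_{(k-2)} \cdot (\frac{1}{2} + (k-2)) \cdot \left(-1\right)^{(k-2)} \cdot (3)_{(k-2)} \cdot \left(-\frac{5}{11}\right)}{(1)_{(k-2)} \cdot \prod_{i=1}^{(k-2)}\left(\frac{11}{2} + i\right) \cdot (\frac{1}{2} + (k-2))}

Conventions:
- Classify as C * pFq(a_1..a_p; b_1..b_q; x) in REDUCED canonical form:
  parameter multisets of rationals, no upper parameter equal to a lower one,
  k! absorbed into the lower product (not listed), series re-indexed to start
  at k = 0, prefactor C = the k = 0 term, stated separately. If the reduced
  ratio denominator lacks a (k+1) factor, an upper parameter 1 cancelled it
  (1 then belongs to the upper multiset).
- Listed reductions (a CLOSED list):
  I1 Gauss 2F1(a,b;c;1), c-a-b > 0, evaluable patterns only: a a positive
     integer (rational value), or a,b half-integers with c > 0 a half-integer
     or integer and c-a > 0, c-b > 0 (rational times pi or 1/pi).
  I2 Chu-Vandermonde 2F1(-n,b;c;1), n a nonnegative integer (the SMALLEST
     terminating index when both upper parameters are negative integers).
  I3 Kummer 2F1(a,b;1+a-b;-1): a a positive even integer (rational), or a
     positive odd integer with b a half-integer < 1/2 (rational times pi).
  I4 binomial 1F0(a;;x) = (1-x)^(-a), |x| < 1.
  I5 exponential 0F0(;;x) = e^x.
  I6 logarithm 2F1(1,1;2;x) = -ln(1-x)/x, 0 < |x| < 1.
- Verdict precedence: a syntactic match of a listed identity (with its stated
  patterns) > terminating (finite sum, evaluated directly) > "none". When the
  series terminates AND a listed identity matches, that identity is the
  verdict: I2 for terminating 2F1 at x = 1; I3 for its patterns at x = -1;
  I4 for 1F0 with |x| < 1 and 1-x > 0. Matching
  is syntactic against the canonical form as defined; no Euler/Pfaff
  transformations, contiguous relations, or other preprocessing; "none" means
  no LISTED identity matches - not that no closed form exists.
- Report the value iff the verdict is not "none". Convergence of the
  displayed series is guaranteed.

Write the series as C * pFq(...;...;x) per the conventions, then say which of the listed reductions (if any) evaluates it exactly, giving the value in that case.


Reduced: x = -1, 2F1, upper = {-\frac{5}{2}, 3}, lower = {\frac{13}{2}}, C = -\frac{5}{11}. Verdict: the Kummer evaluation I3 fires (x = -1; c = \frac{13}{2} equals 1+a-b for upper {-\frac{5}{2}, 3}: listed pattern). Exact value: \left(-\frac{1575}{4096}\right) \cdot \pi.

The tell: with t_0 = -\frac{5}{11}, the factor k + 1/2 cancels (top and bottom), leaving C = -5/11.
Step ratio: r(k) = -1 * (k-\frac{5}{2}) (k+3) / [(k+\frac{13}{2}) (k+1)] - rational in k. x = -1; t_0 = -\frac{5}{11}; negate the roots.


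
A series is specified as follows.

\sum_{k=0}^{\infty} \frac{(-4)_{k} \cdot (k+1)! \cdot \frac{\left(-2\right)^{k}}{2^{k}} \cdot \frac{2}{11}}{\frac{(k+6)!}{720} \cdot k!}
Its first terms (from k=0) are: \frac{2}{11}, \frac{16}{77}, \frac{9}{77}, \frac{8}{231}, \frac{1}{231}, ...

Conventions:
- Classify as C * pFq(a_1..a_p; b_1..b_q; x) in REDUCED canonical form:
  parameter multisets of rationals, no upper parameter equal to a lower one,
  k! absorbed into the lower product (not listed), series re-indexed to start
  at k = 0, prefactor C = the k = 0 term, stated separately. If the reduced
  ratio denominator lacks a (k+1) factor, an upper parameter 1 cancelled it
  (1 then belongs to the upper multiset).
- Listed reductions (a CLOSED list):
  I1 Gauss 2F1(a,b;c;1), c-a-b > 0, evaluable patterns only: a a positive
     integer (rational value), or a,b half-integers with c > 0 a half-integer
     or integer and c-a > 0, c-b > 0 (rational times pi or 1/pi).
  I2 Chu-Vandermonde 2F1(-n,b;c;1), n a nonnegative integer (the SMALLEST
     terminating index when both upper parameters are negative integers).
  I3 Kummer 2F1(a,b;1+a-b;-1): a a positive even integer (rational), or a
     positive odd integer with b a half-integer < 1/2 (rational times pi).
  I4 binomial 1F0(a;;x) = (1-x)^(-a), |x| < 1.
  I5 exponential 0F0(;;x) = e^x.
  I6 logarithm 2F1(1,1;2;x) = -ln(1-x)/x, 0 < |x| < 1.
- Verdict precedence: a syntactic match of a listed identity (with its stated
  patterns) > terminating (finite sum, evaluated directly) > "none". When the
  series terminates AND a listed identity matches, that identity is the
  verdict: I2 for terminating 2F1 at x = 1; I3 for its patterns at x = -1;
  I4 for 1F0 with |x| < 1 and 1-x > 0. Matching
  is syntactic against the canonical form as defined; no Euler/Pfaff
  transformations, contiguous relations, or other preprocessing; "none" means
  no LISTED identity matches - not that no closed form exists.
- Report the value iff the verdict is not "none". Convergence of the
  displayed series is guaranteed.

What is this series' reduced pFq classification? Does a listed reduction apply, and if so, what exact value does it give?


This is \frac{2}{11} * 2F1(-4, 2; 7; -1) in reduced canonical form. Verdict at x = -1: the Kummer evaluation I3 matches (x = -1; c = 7 equals 1+a-b for upper {-4, 2}: listed pattern). Sum: \frac{6}{11}.

Key step: with t_0 = \frac{2}{11}, the factorial ratio (C = 2/11, x = -1) (k+a-1)!/(a-1)! is a rising factorial (a)_k.
Step ratio: r(k) = -1 * (k-4) (k+2) / [(k+7) (k+1)] - rational; roots negated = parameters, x = -1, C = \frac{2}{11}.


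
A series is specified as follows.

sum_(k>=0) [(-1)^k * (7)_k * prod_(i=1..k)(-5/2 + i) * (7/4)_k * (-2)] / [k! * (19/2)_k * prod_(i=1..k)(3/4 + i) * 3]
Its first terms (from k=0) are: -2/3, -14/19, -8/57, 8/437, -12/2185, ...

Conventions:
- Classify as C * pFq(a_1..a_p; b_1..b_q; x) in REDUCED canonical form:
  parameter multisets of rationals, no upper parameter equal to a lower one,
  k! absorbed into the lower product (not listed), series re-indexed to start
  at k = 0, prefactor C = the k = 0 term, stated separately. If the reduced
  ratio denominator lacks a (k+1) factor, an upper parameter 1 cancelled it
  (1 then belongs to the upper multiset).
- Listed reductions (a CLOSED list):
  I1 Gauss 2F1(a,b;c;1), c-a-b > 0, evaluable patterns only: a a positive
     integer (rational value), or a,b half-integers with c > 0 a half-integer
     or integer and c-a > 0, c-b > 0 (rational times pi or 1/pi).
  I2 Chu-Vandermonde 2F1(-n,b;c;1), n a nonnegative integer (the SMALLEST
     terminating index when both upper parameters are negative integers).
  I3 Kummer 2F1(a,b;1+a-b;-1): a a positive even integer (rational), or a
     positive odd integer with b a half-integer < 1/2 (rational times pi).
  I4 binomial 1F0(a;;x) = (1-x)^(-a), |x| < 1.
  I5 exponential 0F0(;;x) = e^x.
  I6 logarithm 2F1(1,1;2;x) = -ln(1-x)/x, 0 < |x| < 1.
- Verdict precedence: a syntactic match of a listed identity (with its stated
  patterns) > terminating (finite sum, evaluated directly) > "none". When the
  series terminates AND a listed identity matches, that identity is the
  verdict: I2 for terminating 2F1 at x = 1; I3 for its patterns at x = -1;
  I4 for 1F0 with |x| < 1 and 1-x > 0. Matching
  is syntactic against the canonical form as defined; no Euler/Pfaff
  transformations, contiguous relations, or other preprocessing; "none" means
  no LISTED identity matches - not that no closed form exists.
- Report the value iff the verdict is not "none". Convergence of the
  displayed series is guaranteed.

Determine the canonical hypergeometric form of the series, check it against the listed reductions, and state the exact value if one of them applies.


This is -2/3 * 2F1(-3/2, 7; 19/2; -1) in reduced canonical form. Verdict: Kummer (I3) matches (x = -1; c = 19/2 equals 1+a-b for upper {-3/2, 7}: listed pattern). Value: (-255255/524288) * pi.

Key step: t_0 being -2/3, the constant factors (C = -2/3) combine into one prefactor.
Adjacent-term ratio: r(k) = (-1) * (k-3/2) (k+7) / [(k+19/2) (k+1)] - rational; roots negated = parameters, x = (-1), C = -2/3.


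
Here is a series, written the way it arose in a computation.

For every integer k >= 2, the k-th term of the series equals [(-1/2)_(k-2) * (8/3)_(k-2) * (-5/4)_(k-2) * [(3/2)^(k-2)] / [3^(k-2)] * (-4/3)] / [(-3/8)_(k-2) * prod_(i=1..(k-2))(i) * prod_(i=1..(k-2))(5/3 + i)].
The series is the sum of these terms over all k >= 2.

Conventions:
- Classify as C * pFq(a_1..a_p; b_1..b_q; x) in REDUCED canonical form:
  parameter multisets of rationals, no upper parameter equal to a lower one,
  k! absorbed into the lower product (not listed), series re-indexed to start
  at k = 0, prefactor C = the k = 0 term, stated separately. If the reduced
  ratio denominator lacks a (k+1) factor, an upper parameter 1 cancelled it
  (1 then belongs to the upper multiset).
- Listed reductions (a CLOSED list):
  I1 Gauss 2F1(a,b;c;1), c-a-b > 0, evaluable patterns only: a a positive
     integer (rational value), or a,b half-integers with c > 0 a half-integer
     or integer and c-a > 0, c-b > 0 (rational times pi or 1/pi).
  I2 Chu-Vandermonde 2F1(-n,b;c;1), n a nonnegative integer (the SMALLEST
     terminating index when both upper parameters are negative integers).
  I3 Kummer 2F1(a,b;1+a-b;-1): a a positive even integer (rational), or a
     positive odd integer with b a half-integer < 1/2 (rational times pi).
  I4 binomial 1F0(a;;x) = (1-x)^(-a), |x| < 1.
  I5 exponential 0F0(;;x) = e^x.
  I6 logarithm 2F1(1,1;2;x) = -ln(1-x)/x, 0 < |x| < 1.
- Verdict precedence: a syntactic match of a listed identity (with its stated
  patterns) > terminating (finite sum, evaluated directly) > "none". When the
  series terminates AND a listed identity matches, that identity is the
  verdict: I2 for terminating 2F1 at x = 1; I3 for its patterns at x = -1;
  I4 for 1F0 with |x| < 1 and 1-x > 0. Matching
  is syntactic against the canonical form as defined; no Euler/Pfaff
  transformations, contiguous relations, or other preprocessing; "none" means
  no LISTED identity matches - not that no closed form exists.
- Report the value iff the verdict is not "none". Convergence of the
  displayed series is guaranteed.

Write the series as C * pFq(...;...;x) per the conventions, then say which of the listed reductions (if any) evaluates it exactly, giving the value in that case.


Structural cue: x = (1/2) and the lower running product (C = -4/3) is a rising factorial.
Adjacent-term ratio: r(k) = (1/2) * (k-5/4) (k-1/2) / [(k-3/8) (k+1)] ; factor over Q: parameters, x = (1/2), and C = -4/3.

Reduced: x = 1/2, 2F1, upper = {-5/4, -1/2}, lower = {-3/8}, C = -4/3. Verdict: none. Every listed pattern misses the 2F1 form at 1/2, upper {-5/4, -1/2}.


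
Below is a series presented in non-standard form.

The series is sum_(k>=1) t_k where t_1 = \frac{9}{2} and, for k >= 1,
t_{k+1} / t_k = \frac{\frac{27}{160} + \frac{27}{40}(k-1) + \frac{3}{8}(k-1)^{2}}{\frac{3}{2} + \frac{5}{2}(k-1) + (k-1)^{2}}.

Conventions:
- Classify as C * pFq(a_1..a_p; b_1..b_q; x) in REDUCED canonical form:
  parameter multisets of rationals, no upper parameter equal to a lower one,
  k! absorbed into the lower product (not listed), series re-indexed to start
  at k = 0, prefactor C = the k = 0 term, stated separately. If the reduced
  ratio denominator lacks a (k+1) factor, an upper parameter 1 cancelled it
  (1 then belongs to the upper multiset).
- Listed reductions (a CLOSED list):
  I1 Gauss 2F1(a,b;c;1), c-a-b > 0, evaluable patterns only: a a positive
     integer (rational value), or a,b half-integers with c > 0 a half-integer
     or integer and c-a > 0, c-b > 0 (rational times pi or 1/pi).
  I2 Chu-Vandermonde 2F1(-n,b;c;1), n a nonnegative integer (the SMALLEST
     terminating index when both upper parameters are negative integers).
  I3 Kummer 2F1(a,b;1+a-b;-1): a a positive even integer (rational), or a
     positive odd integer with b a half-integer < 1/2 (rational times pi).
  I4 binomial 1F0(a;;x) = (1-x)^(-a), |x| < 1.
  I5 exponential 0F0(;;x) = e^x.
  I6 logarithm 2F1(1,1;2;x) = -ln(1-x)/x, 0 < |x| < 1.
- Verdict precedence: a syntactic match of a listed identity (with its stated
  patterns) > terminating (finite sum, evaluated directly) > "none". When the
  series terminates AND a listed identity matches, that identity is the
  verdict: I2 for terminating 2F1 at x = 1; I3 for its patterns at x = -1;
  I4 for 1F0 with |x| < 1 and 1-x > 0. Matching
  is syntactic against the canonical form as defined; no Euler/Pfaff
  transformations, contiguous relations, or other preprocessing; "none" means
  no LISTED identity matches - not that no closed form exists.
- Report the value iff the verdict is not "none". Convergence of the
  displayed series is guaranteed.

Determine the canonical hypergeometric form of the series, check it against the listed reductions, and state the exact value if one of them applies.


Canonical form: C = \frac{9}{2} times 1F0 with upper {\frac{3}{10}}, lower {-}, x = \frac{3}{8}. Verdict: the I4 binomial reduction matches (the 1F0 binomial series: exponent -3/10, x = \frac{3}{8}). Exact value: \frac{9}{2} \cdot \left(\frac{5}{8}\right)^{-\frac{3}{10}}.

The tell: x = \frac{3}{8} and factor the ratio over Q (prefactor 9/2): negated roots = parameters.
Adjacent-term ratio: r(k) = \frac{3}{8} * (k+\frac{3}{10}) / [(k+1)] - rational in k, leading ratio \frac{3}{8}; with t_0 = \frac{9}{2}, classification follows.


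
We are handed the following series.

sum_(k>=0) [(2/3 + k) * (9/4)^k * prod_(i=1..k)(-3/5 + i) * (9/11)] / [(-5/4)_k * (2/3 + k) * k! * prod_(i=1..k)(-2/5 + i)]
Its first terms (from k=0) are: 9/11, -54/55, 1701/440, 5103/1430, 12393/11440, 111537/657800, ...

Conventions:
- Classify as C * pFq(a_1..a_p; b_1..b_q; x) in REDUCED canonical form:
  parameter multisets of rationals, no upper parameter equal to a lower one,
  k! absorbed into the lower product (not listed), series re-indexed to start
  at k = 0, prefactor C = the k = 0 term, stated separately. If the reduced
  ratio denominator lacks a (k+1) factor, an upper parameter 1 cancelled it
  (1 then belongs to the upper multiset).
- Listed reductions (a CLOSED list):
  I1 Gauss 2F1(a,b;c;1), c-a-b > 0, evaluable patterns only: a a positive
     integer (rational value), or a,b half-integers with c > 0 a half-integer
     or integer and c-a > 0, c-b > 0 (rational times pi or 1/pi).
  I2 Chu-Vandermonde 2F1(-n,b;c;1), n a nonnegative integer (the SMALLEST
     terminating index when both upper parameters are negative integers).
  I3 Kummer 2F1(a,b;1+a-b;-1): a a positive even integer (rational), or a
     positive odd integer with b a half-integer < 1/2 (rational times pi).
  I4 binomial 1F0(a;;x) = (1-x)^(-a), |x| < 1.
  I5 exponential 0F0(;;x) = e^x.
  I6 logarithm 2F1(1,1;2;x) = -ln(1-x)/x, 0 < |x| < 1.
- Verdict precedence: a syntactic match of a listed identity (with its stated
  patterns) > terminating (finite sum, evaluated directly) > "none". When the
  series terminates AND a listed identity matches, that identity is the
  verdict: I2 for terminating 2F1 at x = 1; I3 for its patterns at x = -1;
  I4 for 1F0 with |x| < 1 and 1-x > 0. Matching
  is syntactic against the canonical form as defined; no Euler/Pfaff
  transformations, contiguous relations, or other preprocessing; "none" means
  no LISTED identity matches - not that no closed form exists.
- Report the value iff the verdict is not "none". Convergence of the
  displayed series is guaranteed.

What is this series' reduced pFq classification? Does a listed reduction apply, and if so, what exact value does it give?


x = 9/4 here; the reduced form reads 1F2, upper {2/5}, lower {-5/4, 3/5}, C = 9/11. Verdict: none - this 1F2 at x = 9/4 matches no listed pattern, and upper {2/5} holds no stopper.

First insight: t_0 = 9/11 here, and the running product (prefactor 9/11) telescopes to a rising factorial.
Consecutive-term ratio: r(k) = (9/4) * (k+2/5) / [(k-5/4) (k+3/5) (k+1)] - rational; roots negated = parameters, x = (9/4), C = 9/11.


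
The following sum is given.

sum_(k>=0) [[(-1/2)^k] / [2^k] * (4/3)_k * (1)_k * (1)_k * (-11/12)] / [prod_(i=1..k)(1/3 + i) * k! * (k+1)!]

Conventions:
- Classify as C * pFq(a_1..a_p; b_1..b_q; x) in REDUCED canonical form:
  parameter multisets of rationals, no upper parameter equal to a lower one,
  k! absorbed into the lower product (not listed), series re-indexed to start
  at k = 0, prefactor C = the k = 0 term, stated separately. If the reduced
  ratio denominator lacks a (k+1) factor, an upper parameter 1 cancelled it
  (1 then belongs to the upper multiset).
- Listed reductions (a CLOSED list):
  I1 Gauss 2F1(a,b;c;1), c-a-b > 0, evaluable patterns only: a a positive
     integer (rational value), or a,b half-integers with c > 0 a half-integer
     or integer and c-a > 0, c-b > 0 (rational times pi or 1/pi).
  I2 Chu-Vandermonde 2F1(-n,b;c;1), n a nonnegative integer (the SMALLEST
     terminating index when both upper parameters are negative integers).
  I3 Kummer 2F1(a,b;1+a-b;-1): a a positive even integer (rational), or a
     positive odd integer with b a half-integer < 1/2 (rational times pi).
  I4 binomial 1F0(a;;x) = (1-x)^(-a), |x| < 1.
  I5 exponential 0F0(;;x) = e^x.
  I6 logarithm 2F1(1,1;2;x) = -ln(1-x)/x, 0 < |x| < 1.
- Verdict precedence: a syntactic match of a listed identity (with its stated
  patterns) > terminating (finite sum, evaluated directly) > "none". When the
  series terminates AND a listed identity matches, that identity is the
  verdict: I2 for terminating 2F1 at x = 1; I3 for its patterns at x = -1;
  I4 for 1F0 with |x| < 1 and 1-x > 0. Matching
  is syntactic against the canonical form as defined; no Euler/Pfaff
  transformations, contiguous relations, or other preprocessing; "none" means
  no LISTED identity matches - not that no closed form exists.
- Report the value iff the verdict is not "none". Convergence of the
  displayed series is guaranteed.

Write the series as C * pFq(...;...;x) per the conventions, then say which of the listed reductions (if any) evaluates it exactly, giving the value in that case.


Reduced: x = -1/4, 2F1, upper = {1, 1}, lower = {2}, C = -11/12. Verdict: the logarithmic series (I6) matches (the logarithm: parameters (1,1;2), x = -1/4). Hence: (-11/3) * ln(5/4).

Key step: from the first term -11/12: the lower running product (prefactor -11/12) is a rising factorial.
Consecutive-term ratio: r(k) = (-1/4) * (k+1) (k+1) / [(k+2) (k+1)] - rational in k. x = (-1/4); t_0 = -11/12; negate the roots.


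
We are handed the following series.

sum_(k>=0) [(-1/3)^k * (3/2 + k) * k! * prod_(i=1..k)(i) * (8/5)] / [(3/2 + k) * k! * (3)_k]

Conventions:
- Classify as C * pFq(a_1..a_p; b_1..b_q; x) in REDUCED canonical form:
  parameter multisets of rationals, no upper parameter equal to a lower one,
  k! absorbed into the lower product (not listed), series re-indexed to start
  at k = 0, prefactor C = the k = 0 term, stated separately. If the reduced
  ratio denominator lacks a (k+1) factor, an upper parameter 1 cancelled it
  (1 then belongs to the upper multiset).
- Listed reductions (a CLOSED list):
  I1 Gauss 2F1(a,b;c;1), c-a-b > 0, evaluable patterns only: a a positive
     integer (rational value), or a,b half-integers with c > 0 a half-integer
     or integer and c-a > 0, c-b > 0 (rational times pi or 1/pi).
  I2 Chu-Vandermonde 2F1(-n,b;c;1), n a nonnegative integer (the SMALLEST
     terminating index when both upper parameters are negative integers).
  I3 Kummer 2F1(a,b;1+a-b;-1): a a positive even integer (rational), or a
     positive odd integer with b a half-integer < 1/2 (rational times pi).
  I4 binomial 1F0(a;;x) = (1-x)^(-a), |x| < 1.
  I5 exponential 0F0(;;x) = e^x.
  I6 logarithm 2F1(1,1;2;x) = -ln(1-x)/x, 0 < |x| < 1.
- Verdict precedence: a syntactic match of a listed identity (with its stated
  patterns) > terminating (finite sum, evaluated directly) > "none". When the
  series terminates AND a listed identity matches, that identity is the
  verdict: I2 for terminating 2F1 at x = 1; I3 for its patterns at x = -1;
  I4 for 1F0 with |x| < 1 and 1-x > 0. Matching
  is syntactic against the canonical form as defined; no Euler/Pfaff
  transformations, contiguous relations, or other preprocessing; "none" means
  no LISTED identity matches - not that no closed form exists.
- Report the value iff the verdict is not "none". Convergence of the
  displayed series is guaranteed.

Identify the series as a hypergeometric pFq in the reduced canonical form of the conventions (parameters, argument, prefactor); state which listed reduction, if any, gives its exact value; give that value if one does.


Classification (C = 8/5): 2F1 with upper {1, 1}, lower {3}, argument x = -1/3. Verdict: none. A 2F1 with upper {1, 1} fits none of I1-I6 at x = -1/3; the sum runs forever.

Structural cue: x = (-1/3) and the factorial ratio (C = 8/5, x = -1/3) (k+a-1)!/(a-1)! is a rising factorial (a)_k.
Ratio: r(k) = (-1/3) * (k+1) (k+1) / [(k+3) (k+1)] ; factor over Q: parameters, x = (-1/3), and C = 8/5.


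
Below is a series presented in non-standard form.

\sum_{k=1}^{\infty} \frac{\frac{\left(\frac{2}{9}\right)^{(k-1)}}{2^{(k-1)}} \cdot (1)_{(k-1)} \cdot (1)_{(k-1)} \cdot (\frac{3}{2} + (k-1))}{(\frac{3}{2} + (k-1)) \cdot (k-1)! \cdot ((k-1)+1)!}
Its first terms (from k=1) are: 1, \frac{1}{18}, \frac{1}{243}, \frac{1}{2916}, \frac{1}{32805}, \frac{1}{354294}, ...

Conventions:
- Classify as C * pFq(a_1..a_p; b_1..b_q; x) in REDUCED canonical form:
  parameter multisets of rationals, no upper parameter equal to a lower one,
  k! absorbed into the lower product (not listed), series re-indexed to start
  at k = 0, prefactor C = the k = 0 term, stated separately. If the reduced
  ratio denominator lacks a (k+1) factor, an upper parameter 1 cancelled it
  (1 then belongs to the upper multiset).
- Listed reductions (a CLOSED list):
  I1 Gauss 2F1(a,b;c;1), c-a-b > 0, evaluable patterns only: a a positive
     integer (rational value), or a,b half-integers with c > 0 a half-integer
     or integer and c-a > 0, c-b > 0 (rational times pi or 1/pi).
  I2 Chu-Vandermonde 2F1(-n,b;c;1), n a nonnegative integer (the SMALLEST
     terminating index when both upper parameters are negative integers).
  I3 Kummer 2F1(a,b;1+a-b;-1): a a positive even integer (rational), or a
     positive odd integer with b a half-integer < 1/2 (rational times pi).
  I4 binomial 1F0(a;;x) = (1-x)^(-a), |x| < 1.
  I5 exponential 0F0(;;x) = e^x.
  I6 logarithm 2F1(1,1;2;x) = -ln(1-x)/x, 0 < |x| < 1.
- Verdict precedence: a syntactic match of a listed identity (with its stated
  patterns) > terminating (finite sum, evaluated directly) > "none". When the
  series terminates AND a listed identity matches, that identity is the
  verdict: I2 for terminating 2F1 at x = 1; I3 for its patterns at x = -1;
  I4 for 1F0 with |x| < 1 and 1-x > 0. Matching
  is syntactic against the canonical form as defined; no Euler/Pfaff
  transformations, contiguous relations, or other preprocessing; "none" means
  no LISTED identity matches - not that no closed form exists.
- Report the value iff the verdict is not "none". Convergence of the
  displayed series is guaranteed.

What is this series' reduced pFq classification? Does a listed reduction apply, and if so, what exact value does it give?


Key step: t_0 = 1 here, and the denominator's factorial ratio (C = 1) is a lower Pochhammer.
Consecutive-term ratio: r(k) = \frac{1}{9} * (k+1) (k+1) / [(k+2) (k+1)] - poly over poly, x = \frac{1}{9} from leading terms; C = 1 at k = 0.

Classification (C = 1): 2F1 with upper {1, 1}, lower {2}, argument x = \frac{1}{9}. Verdict (x = \frac{1}{9}): logarithm (I6) applies (the logarithm: parameters (1,1;2), x = \frac{1}{9}). Hence: \left(-9\right) \cdot \ln\left(\frac{8}{9}\right).


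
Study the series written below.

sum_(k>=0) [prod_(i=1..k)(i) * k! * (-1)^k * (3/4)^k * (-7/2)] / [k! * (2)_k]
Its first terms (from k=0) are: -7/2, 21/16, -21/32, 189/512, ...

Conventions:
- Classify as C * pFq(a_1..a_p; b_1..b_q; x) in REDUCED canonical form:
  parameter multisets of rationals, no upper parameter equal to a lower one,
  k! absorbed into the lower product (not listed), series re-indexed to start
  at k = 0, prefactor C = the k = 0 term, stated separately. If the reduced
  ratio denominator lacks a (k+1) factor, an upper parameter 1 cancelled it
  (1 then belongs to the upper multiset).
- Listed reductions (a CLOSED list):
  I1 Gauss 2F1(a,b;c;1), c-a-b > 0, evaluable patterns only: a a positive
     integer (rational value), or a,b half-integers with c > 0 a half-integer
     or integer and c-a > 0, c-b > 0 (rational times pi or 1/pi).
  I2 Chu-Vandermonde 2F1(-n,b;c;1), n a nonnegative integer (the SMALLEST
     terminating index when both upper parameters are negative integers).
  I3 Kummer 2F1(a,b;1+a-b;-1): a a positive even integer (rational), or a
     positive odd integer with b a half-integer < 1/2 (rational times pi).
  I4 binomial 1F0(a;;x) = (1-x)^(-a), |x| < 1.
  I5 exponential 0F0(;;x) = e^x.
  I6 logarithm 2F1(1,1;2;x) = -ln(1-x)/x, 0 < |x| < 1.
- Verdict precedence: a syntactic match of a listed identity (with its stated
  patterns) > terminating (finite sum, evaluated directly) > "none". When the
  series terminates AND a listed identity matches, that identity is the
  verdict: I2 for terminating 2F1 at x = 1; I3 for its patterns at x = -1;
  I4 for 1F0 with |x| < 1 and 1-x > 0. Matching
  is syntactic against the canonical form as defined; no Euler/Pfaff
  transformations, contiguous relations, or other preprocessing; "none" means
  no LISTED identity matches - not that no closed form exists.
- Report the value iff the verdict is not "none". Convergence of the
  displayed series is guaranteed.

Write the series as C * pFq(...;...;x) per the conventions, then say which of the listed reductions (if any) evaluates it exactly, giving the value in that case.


At argument -3/4: a 2F1 with upper {1, 1}, lower {2}, scaled by C = -7/2. Verdict (x = -3/4): the I6 logarithm reduction applies (the logarithm: parameters (1,1;2), x = -3/4). Sum: (-14/3) * ln(7/4).

Key step: t_0 = -7/2 here, and the factorial ratio (C = -7/2, x = -3/4) (k+a-1)!/(a-1)! is a rising factorial (a)_k.
Consecutive-term ratio: r(k) = (-3/4) * (k+1) (k+1) / [(k+2) (k+1)] - rational; roots negated = parameters, x = (-3/4), C = -7/2.


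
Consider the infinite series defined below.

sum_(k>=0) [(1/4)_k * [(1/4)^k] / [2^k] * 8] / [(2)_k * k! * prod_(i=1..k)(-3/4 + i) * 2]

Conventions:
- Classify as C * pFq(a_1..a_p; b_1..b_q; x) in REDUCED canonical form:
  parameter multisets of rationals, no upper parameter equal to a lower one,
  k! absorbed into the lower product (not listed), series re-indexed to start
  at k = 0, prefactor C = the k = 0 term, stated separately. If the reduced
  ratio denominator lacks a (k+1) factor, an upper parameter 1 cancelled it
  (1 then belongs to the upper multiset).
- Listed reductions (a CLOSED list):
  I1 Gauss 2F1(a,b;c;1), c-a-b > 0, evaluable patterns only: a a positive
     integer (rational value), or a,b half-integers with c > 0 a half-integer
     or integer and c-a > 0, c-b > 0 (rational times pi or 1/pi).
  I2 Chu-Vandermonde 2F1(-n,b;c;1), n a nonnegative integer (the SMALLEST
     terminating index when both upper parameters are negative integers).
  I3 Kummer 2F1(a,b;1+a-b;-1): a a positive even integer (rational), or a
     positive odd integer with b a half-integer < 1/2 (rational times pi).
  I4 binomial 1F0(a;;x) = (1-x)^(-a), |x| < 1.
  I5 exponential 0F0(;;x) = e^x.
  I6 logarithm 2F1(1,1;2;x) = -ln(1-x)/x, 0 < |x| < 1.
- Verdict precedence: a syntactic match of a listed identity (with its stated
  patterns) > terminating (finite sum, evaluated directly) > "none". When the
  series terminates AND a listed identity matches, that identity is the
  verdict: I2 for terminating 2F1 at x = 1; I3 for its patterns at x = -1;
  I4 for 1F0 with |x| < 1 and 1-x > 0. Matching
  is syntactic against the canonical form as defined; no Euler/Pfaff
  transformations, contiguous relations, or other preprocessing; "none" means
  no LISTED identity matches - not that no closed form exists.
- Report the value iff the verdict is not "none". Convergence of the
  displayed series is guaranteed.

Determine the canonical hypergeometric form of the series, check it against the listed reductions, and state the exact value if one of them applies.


The series (x = 1/8) is 0F1: upper {-}, lower {2}, prefactor 4. Verdict: none (x = 1/8): each listed identity misses the multisets {-} ; {2}.

Key step: with t_0 = 4, the two k-th powers (prefactor 4) combine into one argument.
Consecutive-term ratio: r(k) = (1/8) * 1 / [(k+2) (k+1)] - rational; roots negated = parameters, x = (1/8), C = 4.


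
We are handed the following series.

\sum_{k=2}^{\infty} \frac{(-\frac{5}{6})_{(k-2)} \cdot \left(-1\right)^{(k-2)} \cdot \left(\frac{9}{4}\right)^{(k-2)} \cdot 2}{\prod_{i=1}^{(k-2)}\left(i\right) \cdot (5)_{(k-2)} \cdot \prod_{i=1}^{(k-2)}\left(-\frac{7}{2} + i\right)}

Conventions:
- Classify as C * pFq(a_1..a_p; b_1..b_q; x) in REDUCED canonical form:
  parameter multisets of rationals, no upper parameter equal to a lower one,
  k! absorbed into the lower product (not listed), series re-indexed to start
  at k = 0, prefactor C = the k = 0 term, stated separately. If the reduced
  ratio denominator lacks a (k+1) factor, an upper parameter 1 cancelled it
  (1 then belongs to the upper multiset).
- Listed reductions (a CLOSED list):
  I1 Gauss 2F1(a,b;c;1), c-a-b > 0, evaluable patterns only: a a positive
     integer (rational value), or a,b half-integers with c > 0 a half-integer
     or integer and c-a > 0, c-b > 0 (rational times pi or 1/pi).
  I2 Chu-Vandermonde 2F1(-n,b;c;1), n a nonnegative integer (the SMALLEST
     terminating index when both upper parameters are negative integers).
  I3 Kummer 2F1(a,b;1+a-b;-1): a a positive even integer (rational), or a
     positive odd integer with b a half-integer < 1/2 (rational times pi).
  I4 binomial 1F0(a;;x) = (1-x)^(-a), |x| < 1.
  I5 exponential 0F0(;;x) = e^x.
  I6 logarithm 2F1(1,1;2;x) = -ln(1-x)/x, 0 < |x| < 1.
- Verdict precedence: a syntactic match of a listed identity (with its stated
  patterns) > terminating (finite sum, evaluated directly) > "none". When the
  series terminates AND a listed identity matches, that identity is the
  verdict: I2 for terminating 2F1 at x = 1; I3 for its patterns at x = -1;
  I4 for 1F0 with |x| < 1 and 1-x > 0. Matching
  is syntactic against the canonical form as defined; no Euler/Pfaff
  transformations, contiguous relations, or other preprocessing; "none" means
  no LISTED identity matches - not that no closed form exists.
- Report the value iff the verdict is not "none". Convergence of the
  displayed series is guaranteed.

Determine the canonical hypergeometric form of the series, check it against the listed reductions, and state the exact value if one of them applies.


First insight: t_0 = 2 here, and the product of the first k integers (prefactor 2) is k!.
Term ratio: r(k) = -\frac{9}{4} * (k-\frac{5}{6}) / [(k-\frac{5}{2}) (k+5) (k+1)] - rational in k, leading ratio -\frac{9}{4}; with t_0 = 2, classification follows.

Canonical form: C = 2 times 1F2 with upper {-\frac{5}{6}}, lower {-\frac{5}{2}, 5}, x = -\frac{9}{4}. Verdict: none. A 1F2 with upper {-\frac{5}{6}} fits none of I1-I6 at x = -\frac{9}{4}; the sum runs forever.


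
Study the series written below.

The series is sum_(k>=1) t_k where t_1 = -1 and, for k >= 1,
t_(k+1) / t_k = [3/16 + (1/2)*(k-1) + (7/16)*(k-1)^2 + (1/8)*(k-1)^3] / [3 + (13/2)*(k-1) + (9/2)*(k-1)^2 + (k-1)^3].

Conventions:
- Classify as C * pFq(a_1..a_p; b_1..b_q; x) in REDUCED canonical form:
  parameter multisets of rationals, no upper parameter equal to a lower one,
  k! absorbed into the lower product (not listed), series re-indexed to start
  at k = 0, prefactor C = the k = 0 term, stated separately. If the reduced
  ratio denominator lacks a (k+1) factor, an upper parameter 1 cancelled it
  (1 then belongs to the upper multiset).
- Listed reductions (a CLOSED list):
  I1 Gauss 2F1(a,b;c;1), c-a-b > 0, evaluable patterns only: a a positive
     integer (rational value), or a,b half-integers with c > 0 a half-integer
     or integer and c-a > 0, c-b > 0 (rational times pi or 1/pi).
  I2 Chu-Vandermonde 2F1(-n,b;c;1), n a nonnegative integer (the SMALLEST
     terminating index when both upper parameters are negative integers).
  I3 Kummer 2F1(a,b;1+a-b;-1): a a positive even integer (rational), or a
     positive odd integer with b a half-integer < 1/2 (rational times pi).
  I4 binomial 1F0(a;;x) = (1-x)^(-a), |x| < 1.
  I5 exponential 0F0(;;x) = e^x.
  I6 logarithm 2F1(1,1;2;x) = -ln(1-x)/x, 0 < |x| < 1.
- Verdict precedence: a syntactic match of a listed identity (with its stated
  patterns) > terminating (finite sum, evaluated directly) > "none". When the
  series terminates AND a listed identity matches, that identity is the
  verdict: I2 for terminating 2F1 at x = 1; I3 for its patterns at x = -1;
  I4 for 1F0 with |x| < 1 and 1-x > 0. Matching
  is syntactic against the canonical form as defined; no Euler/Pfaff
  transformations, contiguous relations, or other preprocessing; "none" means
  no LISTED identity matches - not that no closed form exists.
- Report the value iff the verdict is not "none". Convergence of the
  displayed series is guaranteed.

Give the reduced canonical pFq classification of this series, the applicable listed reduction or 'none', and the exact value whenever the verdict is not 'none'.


Prefactor -1, argument 1/8: 2F1 with upper {1, 1} over lower {2}. Verdict: the logarithmic series (I6) applies (the logarithm: parameters (1,1;2), x = 1/8). Value: 8 * ln(7/8).

Key observation: t_0 = -1 here, and the ratio is unreduced: k + 3/2 divides both sides (prefactor -1).
Ratio: r(k) = (1/8) * (k+1) (k+1) / [(k+2) (k+1)] - rational in k. x = (1/8); t_0 = -1; negate the roots.


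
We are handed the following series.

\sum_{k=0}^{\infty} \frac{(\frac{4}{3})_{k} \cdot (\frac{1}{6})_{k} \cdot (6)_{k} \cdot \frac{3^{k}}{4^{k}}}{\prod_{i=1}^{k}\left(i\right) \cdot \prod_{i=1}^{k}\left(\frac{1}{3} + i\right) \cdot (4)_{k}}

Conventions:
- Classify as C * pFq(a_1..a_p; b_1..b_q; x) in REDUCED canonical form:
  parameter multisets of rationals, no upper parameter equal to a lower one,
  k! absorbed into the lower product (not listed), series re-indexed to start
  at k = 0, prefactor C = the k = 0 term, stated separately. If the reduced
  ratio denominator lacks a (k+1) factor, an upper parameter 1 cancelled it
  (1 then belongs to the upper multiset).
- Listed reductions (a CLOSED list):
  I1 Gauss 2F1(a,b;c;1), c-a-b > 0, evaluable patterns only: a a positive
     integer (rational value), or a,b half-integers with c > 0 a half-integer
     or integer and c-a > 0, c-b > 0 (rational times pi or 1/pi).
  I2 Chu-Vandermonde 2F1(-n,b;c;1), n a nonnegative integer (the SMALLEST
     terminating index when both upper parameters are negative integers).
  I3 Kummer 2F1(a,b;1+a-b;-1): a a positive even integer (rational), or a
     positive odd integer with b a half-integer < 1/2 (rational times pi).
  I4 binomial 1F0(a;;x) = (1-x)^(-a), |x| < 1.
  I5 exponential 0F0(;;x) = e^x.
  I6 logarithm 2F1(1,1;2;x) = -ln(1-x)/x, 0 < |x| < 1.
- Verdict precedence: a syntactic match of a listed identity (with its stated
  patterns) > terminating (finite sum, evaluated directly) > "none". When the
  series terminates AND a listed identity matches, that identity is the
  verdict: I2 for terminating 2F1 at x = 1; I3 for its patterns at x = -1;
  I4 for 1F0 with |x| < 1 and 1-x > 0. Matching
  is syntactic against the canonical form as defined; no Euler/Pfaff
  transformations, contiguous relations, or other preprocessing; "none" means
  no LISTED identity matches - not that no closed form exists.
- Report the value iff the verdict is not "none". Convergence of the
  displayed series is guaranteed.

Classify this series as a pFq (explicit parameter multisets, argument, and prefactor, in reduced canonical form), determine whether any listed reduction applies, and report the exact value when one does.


Classification (C = 1): 2F1 with upper {\frac{1}{6}, 6}, lower {4}, argument x = \frac{3}{4}. Verdict: none here - no I1-I6 shape fits x = \frac{3}{4} with lower {4}.

The tell: x = \frac{3}{4} and the parameter 4/3 appears in both the upper and lower lists and cancels.
Ratio: r(k) = \frac{3}{4} * (k+\frac{1}{6}) (k+6) / [(k+4) (k+1)] ; factor over Q: parameters, x = \frac{3}{4}, and C = 1.


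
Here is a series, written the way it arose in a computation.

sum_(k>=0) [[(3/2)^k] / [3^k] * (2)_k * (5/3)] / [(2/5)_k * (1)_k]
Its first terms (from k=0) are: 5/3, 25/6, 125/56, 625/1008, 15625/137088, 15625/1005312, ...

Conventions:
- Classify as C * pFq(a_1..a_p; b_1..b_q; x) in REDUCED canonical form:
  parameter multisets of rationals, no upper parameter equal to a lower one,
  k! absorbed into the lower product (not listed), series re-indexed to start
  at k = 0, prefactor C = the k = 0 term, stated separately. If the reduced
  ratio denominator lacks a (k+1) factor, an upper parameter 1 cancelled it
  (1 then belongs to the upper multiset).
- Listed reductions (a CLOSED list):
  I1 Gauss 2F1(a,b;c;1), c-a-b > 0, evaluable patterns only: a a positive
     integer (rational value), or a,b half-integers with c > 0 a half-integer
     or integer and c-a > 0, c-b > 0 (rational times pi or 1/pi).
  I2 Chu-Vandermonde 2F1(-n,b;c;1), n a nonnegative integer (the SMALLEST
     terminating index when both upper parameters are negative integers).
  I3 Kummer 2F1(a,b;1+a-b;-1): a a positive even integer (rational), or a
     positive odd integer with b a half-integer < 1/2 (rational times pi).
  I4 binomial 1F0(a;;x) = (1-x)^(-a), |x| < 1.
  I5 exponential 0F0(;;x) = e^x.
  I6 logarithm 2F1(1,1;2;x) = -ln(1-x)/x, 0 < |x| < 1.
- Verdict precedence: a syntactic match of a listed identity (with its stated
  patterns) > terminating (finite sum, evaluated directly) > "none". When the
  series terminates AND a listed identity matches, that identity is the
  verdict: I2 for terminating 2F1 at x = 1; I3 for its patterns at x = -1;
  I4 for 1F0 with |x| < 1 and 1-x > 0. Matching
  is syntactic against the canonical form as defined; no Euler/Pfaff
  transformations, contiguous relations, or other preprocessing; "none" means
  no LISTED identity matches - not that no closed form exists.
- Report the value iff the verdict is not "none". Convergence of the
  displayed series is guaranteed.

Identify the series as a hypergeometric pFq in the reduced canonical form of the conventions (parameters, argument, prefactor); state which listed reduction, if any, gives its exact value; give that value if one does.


x = 1/2 here; the reduced form reads 1F1, upper {2}, lower {2/5}, C = 5/3. Verdict: none - this 1F1 at x = 1/2 matches no listed pattern, and upper {2} holds no stopper.

First insight: with t_0 = 5/3, (1)_k (prefactor 5/3) is k! itself.
Step ratio: r(k) = (1/2) * (k+2) / [(k+2/5) (k+1)] - poly over poly, x = (1/2) from leading terms; C = 5/3 at k = 0.


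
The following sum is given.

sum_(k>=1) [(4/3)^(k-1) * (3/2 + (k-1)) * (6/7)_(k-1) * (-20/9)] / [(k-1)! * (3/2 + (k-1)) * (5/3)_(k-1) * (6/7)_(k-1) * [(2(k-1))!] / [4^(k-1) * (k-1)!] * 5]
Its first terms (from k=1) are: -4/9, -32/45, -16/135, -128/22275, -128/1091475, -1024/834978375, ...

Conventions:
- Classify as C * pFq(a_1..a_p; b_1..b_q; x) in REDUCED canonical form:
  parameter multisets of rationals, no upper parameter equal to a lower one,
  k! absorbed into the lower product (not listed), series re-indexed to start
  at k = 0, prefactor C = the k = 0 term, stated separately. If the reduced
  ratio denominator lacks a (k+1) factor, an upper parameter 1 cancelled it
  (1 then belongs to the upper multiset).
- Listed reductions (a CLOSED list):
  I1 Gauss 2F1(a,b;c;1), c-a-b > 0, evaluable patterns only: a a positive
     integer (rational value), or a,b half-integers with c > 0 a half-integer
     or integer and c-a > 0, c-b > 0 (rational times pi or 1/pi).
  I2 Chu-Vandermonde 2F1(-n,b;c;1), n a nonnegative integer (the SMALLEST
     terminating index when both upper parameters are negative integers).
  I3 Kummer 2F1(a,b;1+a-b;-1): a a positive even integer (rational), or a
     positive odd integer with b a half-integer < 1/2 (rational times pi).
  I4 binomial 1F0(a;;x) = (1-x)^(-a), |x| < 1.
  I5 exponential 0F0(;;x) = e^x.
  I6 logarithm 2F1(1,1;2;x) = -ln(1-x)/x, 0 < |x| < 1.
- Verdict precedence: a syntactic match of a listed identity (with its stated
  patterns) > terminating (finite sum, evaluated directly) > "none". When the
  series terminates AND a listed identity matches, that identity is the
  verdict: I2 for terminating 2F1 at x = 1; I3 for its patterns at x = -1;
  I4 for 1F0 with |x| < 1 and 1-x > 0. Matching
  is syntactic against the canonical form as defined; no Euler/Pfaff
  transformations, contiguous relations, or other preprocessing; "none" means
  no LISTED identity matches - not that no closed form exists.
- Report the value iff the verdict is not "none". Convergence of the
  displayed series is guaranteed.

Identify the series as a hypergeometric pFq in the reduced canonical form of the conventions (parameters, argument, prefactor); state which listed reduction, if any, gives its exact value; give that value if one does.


The series (x = 4/3) is 0F2: upper {-}, lower {1/2, 5/3}, prefactor -4/9. Verdict: none here - no I1-I6 shape fits x = 4/3 with lower {1/2, 5/3}.

Key observation: t_0 = -4/9 here, and k + 3/2 divides numerator and denominator alike; prefactor -4/9 after cancelling.
Adjacent-term ratio: r(k) = (4/3) * 1 / [(k+1/2) (k+5/3) (k+1)] - rational; roots negated = parameters, x = (4/3), C = -4/9.
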